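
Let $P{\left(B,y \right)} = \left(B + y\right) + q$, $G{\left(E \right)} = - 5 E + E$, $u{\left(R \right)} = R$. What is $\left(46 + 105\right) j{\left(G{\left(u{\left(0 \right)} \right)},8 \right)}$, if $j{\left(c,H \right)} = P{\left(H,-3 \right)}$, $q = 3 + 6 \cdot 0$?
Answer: $1208$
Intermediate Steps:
$q = 3$ ($q = 3 + 0 = 3$)
$G{\left(E \right)} = - 4 E$
$P{\left(B,y \right)} = 3 + B + y$ ($P{\left(B,y \right)} = \left(B + y\right) + 3 = 3 + B + y$)
$j{\left(c,H \right)} = H$ ($j{\left(c,H \right)} = 3 + H - 3 = H$)
$\left(46 + 105\right) j{\left(G{\left(u{\left(0 \right)} \right)},8 \right)} = \left(46 + 105\right) 8 = 151 \cdot 8 = 1208$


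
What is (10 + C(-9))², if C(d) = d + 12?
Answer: 169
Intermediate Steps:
C(d) = 12 + d
(10 + C(-9))² = (10 + (12 - 9))² = (10 + 3)² = 13² = 169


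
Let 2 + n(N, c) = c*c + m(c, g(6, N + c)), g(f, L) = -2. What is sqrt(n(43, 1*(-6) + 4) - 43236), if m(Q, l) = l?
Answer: 6*I*sqrt(1201) ≈ 207.93*I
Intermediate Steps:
n(N, c) = -4 + c**2 (n(N, c) = -2 + (c*c - 2) = -2 + (c**2 - 2) = -2 + (-2 + c**2) = -4 + c**2)
sqrt(n(43, 1*(-6) + 4) - 43236) = sqrt((-4 + (1*(-6) + 4)**2) - 43236) = sqrt((-4 + (-6 + 4)**2) - 43236) = sqrt((-4 + (-2)**2) - 43236) = sqrt((-4 + 4) - 43236) = sqrt(0 - 43236) = sqrt(-43236) = 6*I*sqrt(1201)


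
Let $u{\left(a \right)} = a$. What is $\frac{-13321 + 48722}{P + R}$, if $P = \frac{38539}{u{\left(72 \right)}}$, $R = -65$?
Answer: $\frac{2548872}{33859} \approx 75.279$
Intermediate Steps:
$P = \frac{38539}{72} \approx 535.26$
$\frac{-13321 + 48722}{P + R} = \frac{-13321 + 48722}{\frac{38539}{72} - 65} = \frac{35401}{\frac{33859}{72}} = 35401 \cdot \frac{72}{33859} = \frac{2548872}{33859}$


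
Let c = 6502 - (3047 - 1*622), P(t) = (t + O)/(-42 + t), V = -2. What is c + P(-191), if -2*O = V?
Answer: 950131/233 ≈ 4077.8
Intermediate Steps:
O = 1 (O = -1/2*(-2) = 1)
P(t) = (1 + t)/(-42 + t) (P(t) = (t + 1)/(-42 + t) = (1 + t)/(-42 + t))
c = 4077 (c = 6502 - (3047 - 622) = 6502 - 1*2425 = 6502 - 2425 = 4077)
c + P(-191) = 4077 + (1 - 191)/(-42 - 191) = 4077 - 190/(-233) = 4077 - 1/233*(-190) = 4077 + 190/233 = 950131/233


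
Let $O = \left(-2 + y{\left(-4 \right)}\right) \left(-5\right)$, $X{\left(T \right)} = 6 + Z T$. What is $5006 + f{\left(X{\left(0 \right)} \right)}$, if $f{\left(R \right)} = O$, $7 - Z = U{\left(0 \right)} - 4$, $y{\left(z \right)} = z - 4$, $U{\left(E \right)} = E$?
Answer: $5056$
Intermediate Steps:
$y{\left(z \right)} = -4 + z$
$Z = 11$ ($Z = 7 - \left(0 - 4\right) = 7 - -4 = 7 + 4 = 11$)
$X{\left(T \right)} = 6 + 11 T$
$O = 50$ ($O = \left(-2 - 8\right) \left(-5\right) = \left(-10\right) \left(-5\right) = 50$)
$f{\left(R \right)} = 50$
$5006 + f{\left(X{\left(0 \right)} \right)} = 5006 + 50 = 5056$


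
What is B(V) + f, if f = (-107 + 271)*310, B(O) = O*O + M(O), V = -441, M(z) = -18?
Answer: 245303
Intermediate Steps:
B(O) = -18 + O**2 (B(O) = O*O - 18 = O**2 - 18 = -18 + O**2)
f = 50840 (f = 164*310 = 50840)
B(V) + f = (-18 + (-441)**2) + 50840 = (-18 + 194481) + 50840 = 194463 + 50840 = 245303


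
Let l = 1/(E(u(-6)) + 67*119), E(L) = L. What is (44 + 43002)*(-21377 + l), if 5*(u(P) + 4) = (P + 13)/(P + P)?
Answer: -439975278740726/478133 ≈ -9.2019e+8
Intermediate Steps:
u(P) = -4 + (13 + P)/(10*P) (u(P) = -4 + ((P + 13)/(P + P))/5 = -4 + ((13 + P)/((2*P)))/5 = -4 + ((13 + P)*(1/(2*P)))/5 = -4 + ((13 + P)/(2*P))/5 = -4 + (13 + P)/(10*P))
l = 60/478133 (l = 1/((13/10)*(1 - 3*(-6))/(-6) + 67*119) = 1/((13/10)*(-1/6)*(1 + 18) + 7973) = 1/((13/10)*(-1/6)*19 + 7973) = 1/(-247/60 + 7973) = 1/(478133/60) = 60/478133 ≈ 0.00012549)
(44 + 43002)*(-21377 + l) = (44 + 43002)*(-21377 + 60/478133) = 43046*(-10221049081/478133) = -439975278740726/478133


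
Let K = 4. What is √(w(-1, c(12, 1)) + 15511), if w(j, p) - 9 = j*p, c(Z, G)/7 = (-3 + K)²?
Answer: √15513 ≈ 124.55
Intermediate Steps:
c(Z, G) = 7 (c(Z, G) = 7*(-3 + 4)² = 7*1² = 7*1 = 7)
w(j, p) = 9 + j*p
√(w(-1, c(12, 1)) + 15511) = √((9 - 1*7) + 15511) = √((9 - 7) + 15511) = √(2 + 15511) = √15513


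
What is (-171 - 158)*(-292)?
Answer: 96068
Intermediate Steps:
(-171 - 158)*(-292) = -329*(-292) = 96068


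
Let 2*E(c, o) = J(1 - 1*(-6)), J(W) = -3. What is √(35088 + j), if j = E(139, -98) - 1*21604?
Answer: √53930/2 ≈ 116.11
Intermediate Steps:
E(c, o) = -3/2 (E(c, o) = (½)*(-3) = -3/2)
j = -43211/2 (j = -3/2 - 1*21604 = -3/2 - 21604 = -43211/2 ≈ -21606.)
√(35088 + j) = √(35088 - 43211/2) = √(26965/2) = √53930/2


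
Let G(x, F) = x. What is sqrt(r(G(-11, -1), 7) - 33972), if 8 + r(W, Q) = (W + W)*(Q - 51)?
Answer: 6*I*sqrt(917) ≈ 181.69*I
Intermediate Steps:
r(W, Q) = -8 + 2*W*(-51 + Q) (r(W, Q) = -8 + (W + W)*(Q - 51) = -8 + (2*W)*(-51 + Q) = -8 + 2*W*(-51 + Q))
sqrt(r(G(-11, -1), 7) - 33972) = sqrt((-8 - 102*(-11) + 2*7*(-11)) - 33972) = sqrt((-8 + 1122 - 154) - 33972) = sqrt(960 - 33972) = sqrt(-33012) = 6*I*sqrt(917)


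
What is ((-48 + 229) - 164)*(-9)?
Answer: -153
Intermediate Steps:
((-48 + 229) - 164)*(-9) = (181 - 164)*(-9) = 17*(-9) = -153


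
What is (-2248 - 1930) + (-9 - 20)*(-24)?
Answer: -3482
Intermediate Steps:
(-2248 - 1930) + (-9 - 20)*(-24) = -4178 - 29*(-24) = -4178 + 696 = -3482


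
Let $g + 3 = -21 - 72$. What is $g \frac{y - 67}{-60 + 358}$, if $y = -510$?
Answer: $\frac{27696}{149} \approx 185.88$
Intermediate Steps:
$g = -96$ ($g = -3 - 93 = -96$)
$g \frac{y - 67}{-60 + 358} = - 96 \frac{-510 - 67}{-60 + 358} = - 96 \left(- \frac{577}{298}\right) = - 96 \left(\left(-577\right) \frac{1}{298}\right) = \left(-96\right) \left(- \frac{577}{298}\right) = \frac{27696}{149}$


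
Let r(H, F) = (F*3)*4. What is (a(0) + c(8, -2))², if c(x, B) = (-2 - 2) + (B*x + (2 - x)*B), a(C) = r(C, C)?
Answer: 64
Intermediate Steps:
r(H, F) = 12*F (r(H, F) = (3*F)*4 = 12*F)
a(C) = 12*C
c(x, B) = -4 + B*x + B*(2 - x) (c(x, B) = -4 + (B*x + B*(2 - x)) = -4 + B*x + B*(2 - x))
(a(0) + c(8, -2))² = (12*0 + (-4 + 2*(-2)))² = (0 + (-4 - 4))² = (0 - 8)² = (-8)² = 64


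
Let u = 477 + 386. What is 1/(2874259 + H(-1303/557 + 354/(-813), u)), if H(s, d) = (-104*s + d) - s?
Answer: 150947/434035018629 ≈ 3.4778e-7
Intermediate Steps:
u = 863
H(s, d) = d - 105*s (H(s, d) = (d - 104*s) - s = d - 105*s)
1/(2874259 + H(-1303/557 + 354/(-813), u)) = 1/(2874259 + (863 - 105*(-1303/557 + 354/(-813)))) = 1/(2874259 + (863 - 105*(-1303*1/557 + 354*(-1/813)))) = 1/(2874259 + (863 - 105*(-1303/557 - 118/271))) = 1/(2874259 + (863 - 105*(-418839/150947))) = 1/(2874259 + (863 + 43978095/150947)) = 1/(2874259 + 174245356/150947) = 1/(434035018629/150947) = 150947/434035018629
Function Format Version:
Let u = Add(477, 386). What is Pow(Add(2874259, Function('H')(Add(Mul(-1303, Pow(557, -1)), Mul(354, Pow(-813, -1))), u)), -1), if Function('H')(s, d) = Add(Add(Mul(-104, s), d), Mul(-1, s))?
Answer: Rational(150947, 434035018629) ≈ 3.4778e-7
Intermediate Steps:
u = 863
Function('H')(s, d) = Add(d, Mul(-105, s)) (Function('H')(s, d) = Add(Add(d, Mul(-104, s)), Mul(-1, s)) = Add(d, Mul(-105, s)))
Pow(Add(2874259, Function('H')(Add(Mul(-1303, Pow(557, -1)), Mul(354, Pow(-813, -1))), u)), -1) = Pow(Add(2874259, Add(863, Mul(-105, Add(Mul(-1303, Pow(557, -1)), Mul(354, Pow(-813, -1)))))), -1) = Pow(Add(2874259, Add(863, Mul(-105, Add(Mul(-1303, Rational(1, 557)), Mul(354, Rational(-1, 813)))))), -1) = Pow(Add(2874259, Add(863, Mul(-105, Add(Rational(-1303, 557), Rational(-118, 271))))), -1) = Pow(Add(2874259, Add(863, Mul(-105, Rational(-418839, 150947)))), -1) = Pow(Add(2874259, Add(863, Rational(43978095, 150947))), -1) = Pow(Add(2874259, Rational(174245356, 150947)), -1) = Pow(Rational(434035018629, 150947), -1) = Rational(150947, 434035018629)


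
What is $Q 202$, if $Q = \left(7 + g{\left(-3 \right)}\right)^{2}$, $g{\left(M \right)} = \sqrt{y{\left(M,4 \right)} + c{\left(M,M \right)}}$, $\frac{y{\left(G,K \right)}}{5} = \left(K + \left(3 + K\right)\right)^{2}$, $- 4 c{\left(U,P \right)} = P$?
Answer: $\frac{264519}{2} + 1414 \sqrt{2423} \approx 2.0186 \cdot 10^{5}$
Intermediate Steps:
$c{\left(U,P \right)} = - \frac{P}{4}$
$y{\left(G,K \right)} = 5 \left(3 + 2 K\right)^{2}$ ($y{\left(G,K \right)} = 5 \left(K + \left(3 + K\right)\right)^{2} = 5 \left(3 + 2 K\right)^{2}$)
$g{\left(M \right)} = \sqrt{605 - \frac{M}{4}}$ ($g{\left(M \right)} = \sqrt{5 \left(3 + 2 \cdot 4\right)^{2} - \frac{M}{4}} = \sqrt{5 \left(3 + 8\right)^{2} - \frac{M}{4}} = \sqrt{5 \cdot 11^{2} - \frac{M}{4}} = \sqrt{5 \cdot 121 - \frac{M}{4}} = \sqrt{605 - \frac{M}{4}}$)
$Q = \left(7 + \frac{\sqrt{2423}}{2}\right)^{2}$ ($Q = \left(7 + \frac{\sqrt{2420 - -3}}{2}\right)^{2} = \left(7 + \frac{\sqrt{2420 + 3}}{2}\right)^{2} = \left(7 + \frac{\sqrt{2423}}{2}\right)^{2} \approx 999.32$)
$Q 202 = \frac{\left(14 + \sqrt{2423}\right)^{2}}{4} \cdot 202 = \frac{101 \left(14 + \sqrt{2423}\right)^{2}}{2}$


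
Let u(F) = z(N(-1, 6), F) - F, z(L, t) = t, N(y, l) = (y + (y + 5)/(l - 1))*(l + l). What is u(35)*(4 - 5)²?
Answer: 0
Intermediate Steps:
N(y, l) = 2*l*(y + (5 + y)/(-1 + l)) (N(y, l) = (y + (5 + y)/(-1 + l))*(2*l) = 2*l*(y + (5 + y)/(-1 + l)))
u(F) = 0 (u(F) = F - F = 0)
u(35)*(4 - 5)² = 0*(4 - 5)² = 0*(-1)² = 0*1 = 0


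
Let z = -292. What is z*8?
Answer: -2336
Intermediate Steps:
z*8 = -292*8 = -2336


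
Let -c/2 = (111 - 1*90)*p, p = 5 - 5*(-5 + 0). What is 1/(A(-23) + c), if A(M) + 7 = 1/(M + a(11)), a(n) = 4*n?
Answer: -21/26606 ≈ -0.00078930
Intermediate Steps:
A(M) = -7 + 1/(44 + M) (A(M) = -7 + 1/(M + 4*11) = -7 + 1/(M + 44) = -7 + 1/(44 + M))
p = 30 (p = 5 - 5*(-5) = 5 - 1*(-25) = 5 + 25 = 30)
c = -1260 (c = -2*(111 - 1*90)*30 = -2*(111 - 90)*30 = -42*30 = -2*630 = -1260)
1/(A(-23) + c) = 1/((-307 - 7*(-23))/(44 - 23) - 1260) = 1/((-307 + 161)/21 - 1260) = 1/((1/21)*(-146) - 1260) = 1/(-146/21 - 1260) = 1/(-26606/21) = -21/26606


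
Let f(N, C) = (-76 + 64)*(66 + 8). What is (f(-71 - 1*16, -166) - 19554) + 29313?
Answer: 8871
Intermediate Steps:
f(N, C) = -888 (f(N, C) = -12*74 = -888)
(f(-71 - 1*16, -166) - 19554) + 29313 = (-888 - 19554) + 29313 = -20442 + 29313 = 8871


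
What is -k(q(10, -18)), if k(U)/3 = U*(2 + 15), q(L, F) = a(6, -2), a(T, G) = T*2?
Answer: -612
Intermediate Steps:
a(T, G) = 2*T
q(L, F) = 12 (q(L, F) = 2*6 = 12)
k(U) = 51*U (k(U) = 3*(U*(2 + 15)) = 3*(U*17) = 3*(17*U) = 51*U)
-k(q(10, -18)) = -51*12 = -1*612 = -612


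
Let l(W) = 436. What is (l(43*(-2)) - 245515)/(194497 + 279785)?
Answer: -9077/17566 ≈ -0.51674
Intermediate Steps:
(l(43*(-2)) - 245515)/(194497 + 279785) = (436 - 245515)/(194497 + 279785) = -245079/474282 = -245079*1/474282 = -9077/17566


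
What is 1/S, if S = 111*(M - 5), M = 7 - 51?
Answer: -1/5439 ≈ -0.00018386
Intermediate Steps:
M = -44
S = -5439 (S = 111*(-44 - 5) = 111*(-49) = -5439)
1/S = 1/(-5439) = -1/5439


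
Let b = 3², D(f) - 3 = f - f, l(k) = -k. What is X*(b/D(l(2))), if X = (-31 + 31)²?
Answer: 0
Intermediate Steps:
D(f) = 3 (D(f) = 3 + (f - f) = 3 + 0 = 3)
b = 9
X = 0 (X = 0² = 0)
X*(b/D(l(2))) = 0*(9/3) = 0*(9*(⅓)) = 0*3 = 0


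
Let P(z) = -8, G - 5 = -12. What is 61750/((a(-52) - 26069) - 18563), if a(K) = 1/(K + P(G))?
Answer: -3705000/2677921 ≈ -1.3835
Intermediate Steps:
G = -7 (G = 5 - 12 = -7)
a(K) = 1/(-8 + K) (a(K) = 1/(K - 8) = 1/(-8 + K))
61750/((a(-52) - 26069) - 18563) = 61750/((1/(-8 - 52) - 26069) - 18563) = 61750/((1/(-60) - 26069) - 18563) = 61750/((-1/60 - 26069) - 18563) = 61750/(-1564141/60 - 18563) = 61750/(-2677921/60) = 61750*(-60/2677921) = -3705000/2677921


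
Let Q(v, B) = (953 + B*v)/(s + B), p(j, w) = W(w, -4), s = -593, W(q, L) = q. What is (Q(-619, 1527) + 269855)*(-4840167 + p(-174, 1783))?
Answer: -607459861149520/467 ≈ -1.3008e+12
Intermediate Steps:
p(j, w) = w
Q(v, B) = (953 + B*v)/(-593 + B)
(Q(-619, 1527) + 269855)*(-4840167 + p(-174, 1783)) = ((953 + 1527*(-619))/(-593 + 1527) + 269855)*(-4840167 + 1783) = ((953 - 945213)/934 + 269855)*(-4838384) = ((1/934)*(-944260) + 269855)*(-4838384) = (-472130/467 + 269855)*(-4838384) = (125550155/467)*(-4838384) = -607459861149520/467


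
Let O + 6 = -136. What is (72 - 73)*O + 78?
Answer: 220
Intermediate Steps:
O = -142 (O = -6 - 136 = -142)
(72 - 73)*O + 78 = (72 - 73)*(-142) + 78 = -1*(-142) + 78 = 142 + 78 = 220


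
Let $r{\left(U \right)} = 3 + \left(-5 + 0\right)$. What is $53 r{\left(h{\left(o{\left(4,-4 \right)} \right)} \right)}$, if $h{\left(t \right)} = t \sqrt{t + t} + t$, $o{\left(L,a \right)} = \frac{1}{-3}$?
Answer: $-106$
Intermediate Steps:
$o{\left(L,a \right)} = - \frac{1}{3}$
$h{\left(t \right)} = t + \sqrt{2} t^{\frac{3}{2}}$ ($h{\left(t \right)} = t \sqrt{2 t} + t = t \sqrt{2} \sqrt{t} + t = \sqrt{2} t^{\frac{3}{2}} + t = t + \sqrt{2} t^{\frac{3}{2}}$)
$r{\left(U \right)} = -2$ ($r{\left(U \right)} = 3 - 5 = -2$)
$53 r{\left(h{\left(o{\left(4,-4 \right)} \right)} \right)} = 53 \left(-2\right) = -106$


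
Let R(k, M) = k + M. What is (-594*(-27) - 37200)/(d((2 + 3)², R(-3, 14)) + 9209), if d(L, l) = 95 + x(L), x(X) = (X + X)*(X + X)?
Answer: -10581/5902 ≈ -1.7928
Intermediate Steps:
x(X) = 4*X² (x(X) = (2*X)*(2*X) = 4*X²)
R(k, M) = M + k
d(L, l) = 95 + 4*L²
(-594*(-27) - 37200)/(d((2 + 3)², R(-3, 14)) + 9209) = (-594*(-27) - 37200)/((95 + 4*((2 + 3)²)²) + 9209) = (16038 - 37200)/((95 + 4*(5²)²) + 9209) = -21162/((95 + 4*25²) + 9209) = -21162/((95 + 4*625) + 9209) = -21162/((95 + 2500) + 9209) = -21162/(2595 + 9209) = -21162/11804 = -21162*1/11804 = -10581/5902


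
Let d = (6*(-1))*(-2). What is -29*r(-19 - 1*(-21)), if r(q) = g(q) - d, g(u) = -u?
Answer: 406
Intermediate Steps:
d = 12 (d = -6*(-2) = 12)
r(q) = -12 - q (r(q) = -q - 1*12 = -q - 12 = -12 - q)
-29*r(-19 - 1*(-21)) = -29*(-12 - (-19 - 1*(-21))) = -29*(-12 - (-19 + 21)) = -29*(-12 - 1*2) = -29*(-12 - 2) = -29*(-14) = 406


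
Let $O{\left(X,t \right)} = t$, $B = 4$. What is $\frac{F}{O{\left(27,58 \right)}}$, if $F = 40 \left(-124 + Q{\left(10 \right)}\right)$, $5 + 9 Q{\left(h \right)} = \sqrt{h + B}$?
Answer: $- \frac{22420}{261} + \frac{20 \sqrt{14}}{261} \approx -85.614$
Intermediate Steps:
$Q{\left(h \right)} = - \frac{5}{9} + \frac{\sqrt{4 + h}}{9}$ ($Q{\left(h \right)} = - \frac{5}{9} + \frac{\sqrt{h + 4}}{9} = - \frac{5}{9} + \frac{\sqrt{4 + h}}{9}$)
$F = - \frac{44840}{9} + \frac{40 \sqrt{14}}{9}$ ($F = 40 \left(-124 - \left(\frac{5}{9} - \frac{\sqrt{4 + 10}}{9}\right)\right) = 40 \left(-124 - \left(\frac{5}{9} - \frac{\sqrt{14}}{9}\right)\right) = 40 \left(- \frac{1121}{9} + \frac{\sqrt{14}}{9}\right) = - \frac{44840}{9} + \frac{40 \sqrt{14}}{9} \approx -4965.6$)
$\frac{F}{O{\left(27,58 \right)}} = \frac{- \frac{44840}{9} + \frac{40 \sqrt{14}}{9}}{58} = \left(- \frac{44840}{9} + \frac{40 \sqrt{14}}{9}\right) \frac{1}{58} = - \frac{22420}{261} + \frac{20 \sqrt{14}}{261}$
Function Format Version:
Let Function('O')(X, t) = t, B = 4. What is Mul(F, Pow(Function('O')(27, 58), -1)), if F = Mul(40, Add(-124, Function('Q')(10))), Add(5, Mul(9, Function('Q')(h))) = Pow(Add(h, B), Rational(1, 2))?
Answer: Add(Rational(-22420, 261), Mul(Rational(20, 261), Pow(14, Rational(1, 2)))) ≈ -85.614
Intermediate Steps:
Function('Q')(h) = Add(Rational(-5, 9), Mul(Rational(1, 9), Pow(Add(4, h), Rational(1, 2)))) (Function('Q')(h) = Add(Rational(-5, 9), Mul(Rational(1, 9), Pow(Add(h, 4), Rational(1, 2)))) = Add(Rational(-5, 9), Mul(Rational(1, 9), Pow(Add(4, h), Rational(1, 2)))))
F = Add(Rational(-44840, 9), Mul(Rational(40, 9), Pow(14, Rational(1, 2)))) (F = Mul(40, Add(-124, Add(Rational(-5, 9), Mul(Rational(1, 9), Pow(Add(4, 10), Rational(1, 2)))))) = Mul(40, Add(-124, Add(Rational(-5, 9), Mul(Rational(1, 9), Pow(14, Rational(1, 2)))))) = Mul(40, Add(Rational(-1121, 9), Mul(Rational(1, 9), Pow(14, Rational(1, 2))))) = Add(Rational(-44840, 9), Mul(Rational(40, 9), Pow(14, Rational(1, 2)))) ≈ -4965.6)
Mul(F, Pow(Function('O')(27, 58), -1)) = Mul(Add(Rational(-44840, 9), Mul(Rational(40, 9), Pow(14, Rational(1, 2)))), Pow(58, -1)) = Mul(Add(Rational(-44840, 9), Mul(Rational(40, 9), Pow(14, Rational(1, 2)))), Rational(1, 58)) = Add(Rational(-22420, 261), Mul(Rational(20, 261), Pow(14, Rational(1, 2))))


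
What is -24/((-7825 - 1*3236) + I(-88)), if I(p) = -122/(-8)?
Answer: 96/44183 ≈ 0.0021728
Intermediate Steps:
I(p) = 61/4 (I(p) = -122*(-⅛) = 61/4)
-24/((-7825 - 1*3236) + I(-88)) = -24/((-7825 - 1*3236) + 61/4) = -24/((-7825 - 3236) + 61/4) = -24/(-11061 + 61/4) = -24/(-44183/4) = -4/44183*(-24) = 96/44183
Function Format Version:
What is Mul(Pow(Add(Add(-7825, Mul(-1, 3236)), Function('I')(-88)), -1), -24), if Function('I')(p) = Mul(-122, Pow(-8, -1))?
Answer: Rational(96, 44183) ≈ 0.0021728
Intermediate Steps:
Function('I')(p) = Rational(61, 4) (Function('I')(p) = Mul(-122, Rational(-1, 8)) = Rational(61, 4))
Mul(Pow(Add(Add(-7825, Mul(-1, 3236)), Function('I')(-88)), -1), -24) = Mul(Pow(Add(Add(-7825, Mul(-1, 3236)), Rational(61, 4)), -1), -24) = Mul(Pow(Add(Add(-7825, -3236), Rational(61, 4)), -1), -24) = Mul(Pow(Add(-11061, Rational(61, 4)), -1), -24) = Mul(Pow(Rational(-44183, 4), -1), -24) = Mul(Rational(-4, 44183), -24) = Rational(96, 44183)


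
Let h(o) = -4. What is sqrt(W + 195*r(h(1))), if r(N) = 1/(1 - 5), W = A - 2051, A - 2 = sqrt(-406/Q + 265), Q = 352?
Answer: sqrt(-1015311 + 11*sqrt(510807))/22 ≈ 45.624*I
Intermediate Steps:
A = 2 + sqrt(510807)/44 (A = 2 + sqrt(-406/352 + 265) = 2 + sqrt(-406*1/352 + 265) = 2 + sqrt(-203/176 + 265) = 2 + sqrt(46437/176) = 2 + sqrt(510807)/44 ≈ 18.243)
W = -2049 + sqrt(510807)/44 (W = (2 + sqrt(510807)/44) - 2051 = -2049 + sqrt(510807)/44 ≈ -2032.8)
r(N) = -1/4 (r(N) = 1/(-4) = -1/4)
sqrt(W + 195*r(h(1))) = sqrt((-2049 + sqrt(510807)/44) + 195*(-1/4)) = sqrt((-2049 + sqrt(510807)/44) - 195/4) = sqrt(-8391/4 + sqrt(510807)/44)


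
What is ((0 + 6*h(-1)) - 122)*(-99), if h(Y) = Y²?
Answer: 11484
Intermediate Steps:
((0 + 6*h(-1)) - 122)*(-99) = ((0 + 6*(-1)²) - 122)*(-99) = ((0 + 6*1) - 122)*(-99) = ((0 + 6) - 122)*(-99) = (6 - 122)*(-99) = -116*(-99) = 11484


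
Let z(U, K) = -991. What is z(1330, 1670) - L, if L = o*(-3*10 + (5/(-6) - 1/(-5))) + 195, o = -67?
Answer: -97153/30 ≈ -3238.4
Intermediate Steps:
L = 67423/30 (L = -67*(-3*10 + (5/(-6) - 1/(-5))) + 195 = -67*(-30 + (5*(-1/6) - 1*(-1/5))) + 195 = -67*(-30 + (-5/6 + 1/5)) + 195 = -67*(-30 - 19/30) + 195 = -67*(-919/30) + 195 = 61573/30 + 195 = 67423/30 ≈ 2247.4)
z(1330, 1670) - L = -991 - 1*67423/30 = -991 - 67423/30 = -97153/30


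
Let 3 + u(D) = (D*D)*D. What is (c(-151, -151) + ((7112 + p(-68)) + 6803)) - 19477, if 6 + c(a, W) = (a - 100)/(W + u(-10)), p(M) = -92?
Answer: -6531389/1154 ≈ -5659.8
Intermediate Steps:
u(D) = -3 + D³ (u(D) = -3 + (D*D)*D = -3 + D²*D = -3 + D³)
c(a, W) = -6 + (-100 + a)/(-1003 + W) (c(a, W) = -6 + (a - 100)/(W + (-3 + (-10)³)) = -6 + (-100 + a)/(W + (-3 - 1000)) = -6 + (-100 + a)/(W - 1003) = -6 + (-100 + a)/(-1003 + W))
(c(-151, -151) + ((7112 + p(-68)) + 6803)) - 19477 = ((5918 - 151 - 6*(-151))/(-1003 - 151) + ((7112 - 92) + 6803)) - 19477 = ((5918 - 151 + 906)/(-1154) + (7020 + 6803)) - 19477 = (-1/1154*6673 + 13823) - 19477 = (-6673/1154 + 13823) - 19477 = 15945069/1154 - 19477 = -6531389/1154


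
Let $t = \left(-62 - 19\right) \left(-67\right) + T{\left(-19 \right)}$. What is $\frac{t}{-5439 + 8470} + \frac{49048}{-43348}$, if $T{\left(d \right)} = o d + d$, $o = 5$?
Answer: $\frac{2915837}{4692421} \approx 0.62139$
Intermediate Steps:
$T{\left(d \right)} = 6 d$ ($T{\left(d \right)} = 5 d + d = 6 d$)
$t = 5313$ ($t = \left(-62 - 19\right) \left(-67\right) + 6 \left(-19\right) = \left(-81\right) \left(-67\right) - 114 = 5427 - 114 = 5313$)
$\frac{t}{-5439 + 8470} + \frac{49048}{-43348} = \frac{5313}{-5439 + 8470} + \frac{49048}{-43348} = \frac{5313}{3031} + 49048 \left(- \frac{1}{43348}\right) = 5313 \cdot \frac{1}{3031} - \frac{12262}{10837} = \frac{759}{433} - \frac{12262}{10837} = \frac{2915837}{4692421}$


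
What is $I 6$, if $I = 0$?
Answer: $0$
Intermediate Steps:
$I 6 = 0 \cdot 6 = 0$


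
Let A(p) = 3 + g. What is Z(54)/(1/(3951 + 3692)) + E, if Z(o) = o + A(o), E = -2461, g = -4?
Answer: 402618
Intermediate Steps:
A(p) = -1 (A(p) = 3 - 4 = -1)
Z(o) = -1 + o (Z(o) = o - 1 = -1 + o)
Z(54)/(1/(3951 + 3692)) + E = (-1 + 54)/(1/(3951 + 3692)) - 2461 = 53/(1/7643) - 2461 = 53*7643 - 2461 = 405079 - 2461 = 402618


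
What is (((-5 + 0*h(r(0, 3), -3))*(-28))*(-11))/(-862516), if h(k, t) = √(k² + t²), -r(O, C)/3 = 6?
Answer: 385/215629 ≈ 0.0017855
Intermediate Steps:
r(O, C) = -18 (r(O, C) = -3*6 = -18)
(((-5 + 0*h(r(0, 3), -3))*(-28))*(-11))/(-862516) = (((-5 + 0*√((-18)² + (-3)²))*(-28))*(-11))/(-862516) = (((-5 + 0*√(324 + 9))*(-28))*(-11))*(-1/862516) = (((-5 + 0*√333)*(-28))*(-11))*(-1/862516) = (((-5 + 0*(3*√37))*(-28))*(-11))*(-1/862516) = (((-5 + 0)*(-28))*(-11))*(-1/862516) = (-5*(-28)*(-11))*(-1/862516) = (140*(-11))*(-1/862516) = -1540*(-1/862516) = 385/215629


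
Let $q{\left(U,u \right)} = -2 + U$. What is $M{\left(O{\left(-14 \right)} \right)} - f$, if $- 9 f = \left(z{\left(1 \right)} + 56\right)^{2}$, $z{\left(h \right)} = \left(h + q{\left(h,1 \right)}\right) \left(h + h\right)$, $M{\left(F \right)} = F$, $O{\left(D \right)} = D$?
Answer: $\frac{3010}{9} \approx 334.44$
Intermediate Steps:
$z{\left(h \right)} = 2 h \left(-2 + 2 h\right)$ ($z{\left(h \right)} = \left(h + \left(-2 + h\right)\right) \left(h + h\right) = \left(-2 + 2 h\right) 2 h = 2 h \left(-2 + 2 h\right)$)
$f = - \frac{3136}{9}$ ($f = - \frac{\left(4 \cdot 1 \left(-1 + 1\right) + 56\right)^{2}}{9} = - \frac{\left(4 \cdot 1 \cdot 0 + 56\right)^{2}}{9} = - \frac{\left(0 + 56\right)^{2}}{9} = - \frac{56^{2}}{9} = \left(- \frac{1}{9}\right) 3136 = - \frac{3136}{9} \approx -348.44$)
$M{\left(O{\left(-14 \right)} \right)} - f = -14 - - \frac{3136}{9} = -14 + \frac{3136}{9} = \frac{3010}{9}$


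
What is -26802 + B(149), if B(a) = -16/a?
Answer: -3993514/149 ≈ -26802.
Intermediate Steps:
-26802 + B(149) = -26802 - 16/149 = -3993514/149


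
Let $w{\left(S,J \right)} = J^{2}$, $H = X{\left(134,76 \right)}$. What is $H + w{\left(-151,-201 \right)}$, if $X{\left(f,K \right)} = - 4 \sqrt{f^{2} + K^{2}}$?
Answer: $40401 - 8 \sqrt{5933} \approx 39785.0$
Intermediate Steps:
$X{\left(f,K \right)} = - 4 \sqrt{K^{2} + f^{2}}$
$H = - 8 \sqrt{5933}$ ($H = - 4 \sqrt{76^{2} + 134^{2}} = - 4 \sqrt{5776 + 17956} = - 4 \sqrt{23732} = - 4 \cdot 2 \sqrt{5933} = - 8 \sqrt{5933} \approx -616.21$)
$H + w{\left(-151,-201 \right)} = - 8 \sqrt{5933} + \left(-201\right)^{2} = - 8 \sqrt{5933} + 40401 = 40401 - 8 \sqrt{5933}$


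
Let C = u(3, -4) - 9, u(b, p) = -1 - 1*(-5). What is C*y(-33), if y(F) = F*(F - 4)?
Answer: -6105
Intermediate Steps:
u(b, p) = 4 (u(b, p) = -1 + 5 = 4)
y(F) = F*(-4 + F)
C = -5 (C = 4 - 9 = -5)
C*y(-33) = -(-165)*(-4 - 33) = -(-165)*(-37) = -5*1221 = -6105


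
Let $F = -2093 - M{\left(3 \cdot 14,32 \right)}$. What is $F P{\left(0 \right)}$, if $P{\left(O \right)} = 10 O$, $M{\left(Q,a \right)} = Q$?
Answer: $0$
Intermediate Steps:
$F = -2135$ ($F = -2093 - 3 \cdot 14 = -2093 - 42 = -2135$)
$F P{\left(0 \right)} = - 2135 \cdot 10 \cdot 0 = \left(-2135\right) 0 = 0$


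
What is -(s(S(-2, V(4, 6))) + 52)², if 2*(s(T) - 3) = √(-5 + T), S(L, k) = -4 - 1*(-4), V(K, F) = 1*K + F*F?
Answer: -(110 + I*√5)²/4 ≈ -3023.8 - 122.98*I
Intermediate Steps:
V(K, F) = K + F²
S(L, k) = 0 (S(L, k) = -4 + 4 = 0)
s(T) = 3 + √(-5 + T)/2
-(s(S(-2, V(4, 6))) + 52)² = -((3 + √(-5 + 0)/2) + 52)² = -((3 + √(-5)/2) + 52)² = -((3 + (I*√5)/2) + 52)² = -((3 + I*√5/2) + 52)² = -(55 + I*√5/2)²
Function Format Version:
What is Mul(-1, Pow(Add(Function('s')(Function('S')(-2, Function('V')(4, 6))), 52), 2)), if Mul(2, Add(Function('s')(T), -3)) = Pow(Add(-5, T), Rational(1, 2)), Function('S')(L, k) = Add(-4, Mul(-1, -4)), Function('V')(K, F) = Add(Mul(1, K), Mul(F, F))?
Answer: Mul(Rational(-1, 4), Pow(Add(110, Mul(I, Pow(5, Rational(1, 2)))), 2)) ≈ Add(-3023.8, Mul(-122.98, I))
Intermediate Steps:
Function('V')(K, F) = Add(K, Pow(F, 2))
Function('S')(L, k) = 0 (Function('S')(L, k) = Add(-4, 4) = 0)
Function('s')(T) = Add(3, Mul(Rational(1, 2), Pow(Add(-5, T), Rational(1, 2))))
Mul(-1, Pow(Add(Function('s')(Function('S')(-2, Function('V')(4, 6))), 52), 2)) = Mul(-1, Pow(Add(Add(3, Mul(Rational(1, 2), Pow(Add(-5, 0), Rational(1, 2)))), 52), 2)) = Mul(-1, Pow(Add(Add(3, Mul(Rational(1, 2), Pow(-5, Rational(1, 2)))), 52), 2)) = Mul(-1, Pow(Add(Add(3, Mul(Rational(1, 2), Mul(I, Pow(5, Rational(1, 2))))), 52), 2)) = Mul(-1, Pow(Add(Add(3, Mul(Rational(1, 2), I, Pow(5, Rational(1, 2)))), 52), 2)) = Mul(-1, Pow(Add(55, Mul(Rational(1, 2), I, Pow(5, Rational(1, 2)))), 2))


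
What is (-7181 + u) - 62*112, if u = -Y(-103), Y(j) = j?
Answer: -14022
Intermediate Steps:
u = 103 (u = -1*(-103) = 103)
(-7181 + u) - 62*112 = (-7181 + 103) - 62*112 = -7078 - 6944 = -14022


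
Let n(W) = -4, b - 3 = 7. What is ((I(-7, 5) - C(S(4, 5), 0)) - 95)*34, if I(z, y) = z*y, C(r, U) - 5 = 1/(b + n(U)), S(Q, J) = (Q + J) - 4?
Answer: -13787/3 ≈ -4595.7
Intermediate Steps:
b = 10 (b = 3 + 7 = 10)
S(Q, J) = -4 + J + Q (S(Q, J) = (J + Q) - 4 = -4 + J + Q)
C(r, U) = 31/6 (C(r, U) = 5 + 1/(10 - 4) = 5 + 1/6 = 5 + ⅙ = 31/6)
I(z, y) = y*z
((I(-7, 5) - C(S(4, 5), 0)) - 95)*34 = ((5*(-7) - 1*31/6) - 95)*34 = ((-35 - 31/6) - 95)*34 = (-241/6 - 95)*34 = -811/6*34 = -13787/3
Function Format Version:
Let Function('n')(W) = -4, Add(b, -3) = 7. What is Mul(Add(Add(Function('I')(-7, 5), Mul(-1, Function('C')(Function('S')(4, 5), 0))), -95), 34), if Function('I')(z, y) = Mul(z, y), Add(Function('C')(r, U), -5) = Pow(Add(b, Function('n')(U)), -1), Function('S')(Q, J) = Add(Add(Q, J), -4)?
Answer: Rational(-13787, 3) ≈ -4595.7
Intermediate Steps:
b = 10 (b = Add(3, 7) = 10)
Function('S')(Q, J) = Add(-4, J, Q) (Function('S')(Q, J) = Add(Add(J, Q), -4) = Add(-4, J, Q))
Function('C')(r, U) = Rational(31, 6) (Function('C')(r, U) = Add(5, Pow(Add(10, -4), -1)) = Add(5, Pow(6, -1)) = Add(5, Rational(1, 6)) = Rational(31, 6))
Function('I')(z, y) = Mul(y, z)
Mul(Add(Add(Function('I')(-7, 5), Mul(-1, Function('C')(Function('S')(4, 5), 0))), -95), 34) = Mul(Add(Add(Mul(5, -7), Mul(-1, Rational(31, 6))), -95), 34) = Mul(Add(Add(-35, Rational(-31, 6)), -95), 34) = Mul(Add(Rational(-241, 6), -95), 34) = Mul(Rational(-811, 6), 34) = Rational(-13787, 3)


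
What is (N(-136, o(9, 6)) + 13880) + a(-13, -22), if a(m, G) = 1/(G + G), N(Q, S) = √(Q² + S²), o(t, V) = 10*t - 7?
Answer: 610719/44 + √25385 ≈ 14039.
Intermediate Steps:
o(t, V) = -7 + 10*t
a(m, G) = 1/(2*G)
(N(-136, o(9, 6)) + 13880) + a(-13, -22) = (√((-136)² + (-7 + 10*9)²) + 13880) + (½)/(-22) = (√(18496 + (-7 + 90)²) + 13880) + (½)*(-1/22) = (√(18496 + 83²) + 13880) - 1/44 = (√(18496 + 6889) + 13880) - 1/44 = (√25385 + 13880) - 1/44 = (13880 + √25385) - 1/44 = 610719/44 + √25385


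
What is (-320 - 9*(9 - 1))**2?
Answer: 153664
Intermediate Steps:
(-320 - 9*(9 - 1))**2 = (-320 - 9*8)**2 = (-320 - 72)**2 = (-392)**2 = 153664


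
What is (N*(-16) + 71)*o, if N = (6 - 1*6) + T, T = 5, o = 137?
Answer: -1233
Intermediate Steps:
N = 5 (N = (6 - 1*6) + 5 = (6 - 6) + 5 = 0 + 5 = 5)
(N*(-16) + 71)*o = (5*(-16) + 71)*137 = (-80 + 71)*137 = -9*137 = -1233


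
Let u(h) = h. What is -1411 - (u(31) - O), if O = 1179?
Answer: -263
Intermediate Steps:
-1411 - (u(31) - O) = -1411 - (31 - 1*1179) = -1411 - (31 - 1179) = -1411 - 1*(-1148) = -1411 + 1148 = -263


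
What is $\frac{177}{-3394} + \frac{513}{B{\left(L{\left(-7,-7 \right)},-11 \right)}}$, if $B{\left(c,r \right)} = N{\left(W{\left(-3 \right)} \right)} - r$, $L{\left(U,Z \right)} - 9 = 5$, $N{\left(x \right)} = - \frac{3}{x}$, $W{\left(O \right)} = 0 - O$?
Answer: $\frac{434838}{8485} \approx 51.248$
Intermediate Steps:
$W{\left(O \right)} = - O$
$L{\left(U,Z \right)} = 14$ ($L{\left(U,Z \right)} = 9 + 5 = 14$)
$B{\left(c,r \right)} = -1 - r$ ($B{\left(c,r \right)} = - \frac{3}{\left(-1\right) \left(-3\right)} - r = - \frac{3}{3} - r = \left(-3\right) \frac{1}{3} - r = -1 - r$)
$\frac{177}{-3394} + \frac{513}{B{\left(L{\left(-7,-7 \right)},-11 \right)}} = \frac{177}{-3394} + \frac{513}{-1 - -11} = 177 \left(- \frac{1}{3394}\right) + \frac{513}{-1 + 11} = - \frac{177}{3394} + \frac{513}{10} = \frac{434838}{8485}$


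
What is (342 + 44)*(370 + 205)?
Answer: 221950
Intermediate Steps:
(342 + 44)*(370 + 205) = 386*575 = 221950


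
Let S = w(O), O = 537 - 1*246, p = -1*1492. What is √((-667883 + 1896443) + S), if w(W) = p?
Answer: 2*√306767 ≈ 1107.7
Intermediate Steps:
p = -1492
O = 291 (O = 537 - 246 = 291)
w(W) = -1492
S = -1492
√((-667883 + 1896443) + S) = √((-667883 + 1896443) - 1492) = √(1228560 - 1492) = √1227068 = 2*√306767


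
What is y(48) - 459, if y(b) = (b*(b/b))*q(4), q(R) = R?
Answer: -267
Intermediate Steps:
y(b) = 4*b (y(b) = (b*(b/b))*4 = (b*1)*4 = b*4 = 4*b)
y(48) - 459 = 4*48 - 459 = 192 - 459 = -267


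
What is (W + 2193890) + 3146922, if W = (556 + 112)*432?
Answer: 5629388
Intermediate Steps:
W = 288576 (W = 668*432 = 288576)
(W + 2193890) + 3146922 = (288576 + 2193890) + 3146922 = 2482466 + 3146922 = 5629388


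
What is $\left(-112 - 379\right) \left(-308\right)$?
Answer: $151228$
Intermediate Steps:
$\left(-112 - 379\right) \left(-308\right) = \left(-491\right) \left(-308\right) = 151228$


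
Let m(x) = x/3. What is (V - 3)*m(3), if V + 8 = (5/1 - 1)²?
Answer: 5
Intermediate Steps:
V = 8 (V = -8 + (5/1 - 1)² = -8 + (5*1 - 1)² = -8 + (5 - 1)² = -8 + 4² = -8 + 16 = 8)
m(x) = x/3 (m(x) = x*(⅓) = x/3)
(V - 3)*m(3) = (8 - 3)*((⅓)*3) = 5*1 = 5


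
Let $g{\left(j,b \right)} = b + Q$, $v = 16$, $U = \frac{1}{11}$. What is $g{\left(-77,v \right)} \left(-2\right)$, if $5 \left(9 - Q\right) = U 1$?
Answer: $- \frac{2748}{55} \approx -49.964$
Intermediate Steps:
$U = \frac{1}{11} \approx 0.090909$
$Q = \frac{494}{55}$ ($Q = 9 - \frac{\frac{1}{11} \cdot 1}{5} = 9 - \frac{1}{55} = \frac{494}{55} \approx 8.9818$)
$g{\left(j,b \right)} = \frac{494}{55} + b$ ($g{\left(j,b \right)} = b + \frac{494}{55} = \frac{494}{55} + b$)
$g{\left(-77,v \right)} \left(-2\right) = \left(\frac{494}{55} + 16\right) \left(-2\right) = \frac{1374}{55} \left(-2\right) = - \frac{2748}{55}$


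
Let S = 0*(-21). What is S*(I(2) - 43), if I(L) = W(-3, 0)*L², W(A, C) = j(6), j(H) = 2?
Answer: 0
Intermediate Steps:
W(A, C) = 2
I(L) = 2*L²
S = 0
S*(I(2) - 43) = 0*(2*2² - 43) = 0*(2*4 - 43) = 0*(8 - 43) = 0*(-35) = 0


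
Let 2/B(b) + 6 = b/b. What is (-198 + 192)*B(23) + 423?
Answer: 2127/5 ≈ 425.40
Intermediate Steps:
B(b) = -2/5 (B(b) = 2/(-6 + b/b) = 2/(-6 + 1) = 2/(-5) = 2*(-1/5) = -2/5)
(-198 + 192)*B(23) + 423 = (-198 + 192)*(-2/5) + 423 = -6*(-2/5) + 423 = 12/5 + 423 = 2127/5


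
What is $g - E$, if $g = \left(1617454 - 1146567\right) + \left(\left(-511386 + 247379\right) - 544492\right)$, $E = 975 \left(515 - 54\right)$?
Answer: $-787087$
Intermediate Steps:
$E = 449475$ ($E = 975 \cdot 461 = 449475$)
$g = -337612$ ($g = 470887 - 808499 = -337612$)
$g - E = -337612 - 449475 = -787087$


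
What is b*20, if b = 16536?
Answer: 330720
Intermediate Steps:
b*20 = 16536*20 = 330720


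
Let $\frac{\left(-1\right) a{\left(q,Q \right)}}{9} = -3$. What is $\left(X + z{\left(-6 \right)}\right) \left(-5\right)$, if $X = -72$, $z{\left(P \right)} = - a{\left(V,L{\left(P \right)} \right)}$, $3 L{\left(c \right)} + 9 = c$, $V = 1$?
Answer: $495$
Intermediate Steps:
$L{\left(c \right)} = -3 + \frac{c}{3}$
$a{\left(q,Q \right)} = 27$ ($a{\left(q,Q \right)} = \left(-9\right) \left(-3\right) = 27$)
$z{\left(P \right)} = -27$ ($z{\left(P \right)} = \left(-1\right) 27 = -27$)
$\left(X + z{\left(-6 \right)}\right) \left(-5\right) = \left(-72 - 27\right) \left(-5\right) = \left(-99\right) \left(-5\right) = 495$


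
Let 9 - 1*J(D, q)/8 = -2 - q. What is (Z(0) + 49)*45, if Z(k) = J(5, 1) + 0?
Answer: 6525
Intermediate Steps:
J(D, q) = 88 + 8*q (J(D, q) = 72 - 8*(-2 - q) = 72 + (16 + 8*q) = 88 + 8*q)
Z(k) = 96 (Z(k) = (88 + 8*1) + 0 = (88 + 8) + 0 = 96 + 0 = 96)
(Z(0) + 49)*45 = (96 + 49)*45 = 145*45 = 6525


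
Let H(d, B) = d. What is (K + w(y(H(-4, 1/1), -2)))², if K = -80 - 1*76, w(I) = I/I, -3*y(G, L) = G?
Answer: 24025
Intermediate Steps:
y(G, L) = -G/3
w(I) = 1
K = -156 (K = -80 - 76 = -156)
(K + w(y(H(-4, 1/1), -2)))² = (-156 + 1)² = (-155)² = 24025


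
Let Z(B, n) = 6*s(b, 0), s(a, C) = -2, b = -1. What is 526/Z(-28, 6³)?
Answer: -263/6 ≈ -43.833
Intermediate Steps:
Z(B, n) = -12 (Z(B, n) = 6*(-2) = -12)
526/Z(-28, 6³) = 526/(-12) = 526*(-1/12) = -263/6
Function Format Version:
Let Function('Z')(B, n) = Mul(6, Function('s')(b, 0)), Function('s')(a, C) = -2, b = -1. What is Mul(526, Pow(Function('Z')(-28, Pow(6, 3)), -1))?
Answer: Rational(-263, 6) ≈ -43.833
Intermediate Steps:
Function('Z')(B, n) = -12 (Function('Z')(B, n) = Mul(6, -2) = -12)
Mul(526, Pow(Function('Z')(-28, Pow(6, 3)), -1)) = Mul(526, Pow(-12, -1)) = Mul(526, Rational(-1, 12)) = Rational(-263, 6)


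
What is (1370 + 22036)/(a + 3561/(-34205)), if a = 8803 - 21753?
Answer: -800602230/442958311 ≈ -1.8074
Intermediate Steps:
a = -12950
(1370 + 22036)/(a + 3561/(-34205)) = (1370 + 22036)/(-12950 + 3561/(-34205)) = 23406/(-12950 + 3561*(-1/34205)) = 23406/(-12950 - 3561/34205) = 23406/(-442958311/34205) = 23406*(-34205/442958311) = -800602230/442958311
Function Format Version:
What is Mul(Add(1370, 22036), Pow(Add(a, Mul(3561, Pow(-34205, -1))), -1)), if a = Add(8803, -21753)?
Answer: Rational(-800602230, 442958311) ≈ -1.8074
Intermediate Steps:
a = -12950
Mul(Add(1370, 22036), Pow(Add(a, Mul(3561, Pow(-34205, -1))), -1)) = Mul(Add(1370, 22036), Pow(Add(-12950, Mul(3561, Pow(-34205, -1))), -1)) = Mul(23406, Pow(Add(-12950, Mul(3561, Rational(-1, 34205))), -1)) = Mul(23406, Pow(Add(-12950, Rational(-3561, 34205)), -1)) = Mul(23406, Pow(Rational(-442958311, 34205), -1)) = Mul(23406, Rational(-34205, 442958311)) = Rational(-800602230, 442958311)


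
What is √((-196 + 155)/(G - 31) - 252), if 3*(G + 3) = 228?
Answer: 25*I*√714/42 ≈ 15.905*I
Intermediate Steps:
G = 73 (G = -3 + (⅓)*228 = -3 + 76 = 73)
√((-196 + 155)/(G - 31) - 252) = √((-196 + 155)/(73 - 31) - 252) = √(-41/42 - 252) = √(-10625/42) = 25*I*√714/42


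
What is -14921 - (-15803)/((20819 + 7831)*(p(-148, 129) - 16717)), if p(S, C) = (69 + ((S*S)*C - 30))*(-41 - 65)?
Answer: -128047704034953353/8581710611550 ≈ -14921.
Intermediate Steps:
p(S, C) = -4134 - 106*C*S**2 (p(S, C) = (69 + (S**2*C - 30))*(-106) = (69 + (C*S**2 - 30))*(-106) = (69 + (-30 + C*S**2))*(-106) = (39 + C*S**2)*(-106) = -4134 - 106*C*S**2)
-14921 - (-15803)/((20819 + 7831)*(p(-148, 129) - 16717)) = -14921 - (-15803)/((20819 + 7831)*((-4134 - 106*129*(-148)**2) - 16717)) = -14921 - (-15803)/(28650*((-4134 - 106*129*21904) - 16717)) = -14921 - (-15803)/(28650*((-4134 - 299515296) - 16717)) = -14921 - (-15803)/(28650*(-299519430 - 16717)) = -14921 - (-15803)/(28650*(-299536147)) = -14921 - (-15803)/(-8581710611550) = -14921 - (-15803)*(-1)/8581710611550 = -14921 - 1*15803/8581710611550 = -14921 - 15803/8581710611550 = -128047704034953353/8581710611550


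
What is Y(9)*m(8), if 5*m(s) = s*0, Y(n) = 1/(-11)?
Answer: 0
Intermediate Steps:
Y(n) = -1/11
m(s) = 0 (m(s) = (s*0)/5 = (1/5)*0 = 0)
Y(9)*m(8) = -1/11*0 = 0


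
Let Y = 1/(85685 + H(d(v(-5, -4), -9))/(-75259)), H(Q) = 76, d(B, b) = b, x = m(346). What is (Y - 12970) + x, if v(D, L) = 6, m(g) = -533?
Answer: -4582894984382/339398281 ≈ -13503.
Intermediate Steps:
x = -533
Y = 3961/339398281 (Y = 1/(85685 + 76/(-75259)) = 1/(85685 + 76*(-1/75259)) = 1/(85685 - 4/3961) = 1/(339398281/3961) = 3961/339398281 ≈ 1.1671e-5)
(Y - 12970) + x = (3961/339398281 - 12970) - 533 = -4401995700609/339398281 - 533 = -4582894984382/339398281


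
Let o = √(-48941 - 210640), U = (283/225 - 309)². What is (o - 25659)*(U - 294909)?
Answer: 28895778962411/5625 - 10135313561*I*√259581/50625 ≈ 5.137e+9 - 1.02e+8*I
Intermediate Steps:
U = 4794454564/50625 (U = (283*(1/225) - 309)² = (283/225 - 309)² = (-69242/225)² = 4794454564/50625 ≈ 94705.)
o = I*√259581 (o = √(-259581) = I*√259581 ≈ 509.49*I)
(o - 25659)*(U - 294909) = (I*√259581 - 25659)*(4794454564/50625 - 294909) = (-25659 + I*√259581)*(-10135313561/50625) = 28895778962411/5625 - 10135313561*I*√259581/50625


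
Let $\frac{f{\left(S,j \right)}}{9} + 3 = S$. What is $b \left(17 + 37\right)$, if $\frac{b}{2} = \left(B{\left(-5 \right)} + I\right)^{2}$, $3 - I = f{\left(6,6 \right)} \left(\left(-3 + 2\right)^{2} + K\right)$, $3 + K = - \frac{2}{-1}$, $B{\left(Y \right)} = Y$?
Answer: $432$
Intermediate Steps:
$f{\left(S,j \right)} = -27 + 9 S$
$K = -1$ ($K = -3 - \frac{2}{-1} = -3 - -2 = -3 + 2 = -1$)
$I = 3$ ($I = 3 - \left(-27 + 9 \cdot 6\right) \left(\left(-3 + 2\right)^{2} - 1\right) = 3 - \left(-27 + 54\right) \left(\left(-1\right)^{2} - 1\right) = 3 - 27 \left(1 - 1\right) = 3 - 27 \cdot 0 = 3 - 0 = 3 + 0 = 3$)
$b = 8$ ($b = 2 \left(-5 + 3\right)^{2} = 2 \left(-2\right)^{2} = 2 \cdot 4 = 8$)
$b \left(17 + 37\right) = 8 \left(17 + 37\right) = 8 \cdot 54 = 432$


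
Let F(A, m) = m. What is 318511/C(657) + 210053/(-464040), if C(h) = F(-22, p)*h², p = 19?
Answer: -174990259567/422860626360 ≈ -0.41383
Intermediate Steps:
C(h) = 19*h²
318511/C(657) + 210053/(-464040) = 318511/((19*657²)) + 210053/(-464040) = 318511/((19*431649)) + 210053*(-1/464040) = 318511/8201331 - 210053/464040 = -174990259567/422860626360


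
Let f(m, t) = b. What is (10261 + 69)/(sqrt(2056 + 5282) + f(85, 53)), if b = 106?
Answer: 547490/1949 - 5165*sqrt(7338)/1949 ≈ 53.897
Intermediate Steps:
f(m, t) = 106
(10261 + 69)/(sqrt(2056 + 5282) + f(85, 53)) = (10261 + 69)/(sqrt(2056 + 5282) + 106) = 10330/(sqrt(7338) + 106) = 10330/(106 + sqrt(7338))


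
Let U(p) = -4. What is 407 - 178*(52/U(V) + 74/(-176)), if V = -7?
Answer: 123017/44 ≈ 2795.8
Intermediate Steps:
407 - 178*(52/U(V) + 74/(-176)) = 407 - 178*(52/(-4) + 74/(-176)) = 407 - 178*(52*(-¼) + 74*(-1/176)) = 407 - 178*(-13 - 37/88) = 407 - 178*(-1181/88) = 407 + 105109/44 = 123017/44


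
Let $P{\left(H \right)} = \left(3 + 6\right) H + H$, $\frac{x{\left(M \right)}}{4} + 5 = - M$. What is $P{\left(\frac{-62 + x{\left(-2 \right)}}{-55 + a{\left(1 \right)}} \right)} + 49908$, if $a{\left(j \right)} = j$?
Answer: $\frac{1347886}{27} \approx 49922.0$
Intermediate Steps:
$x{\left(M \right)} = -20 - 4 M$ ($x{\left(M \right)} = -20 + 4 \left(- M\right) = -20 - 4 M$)
$P{\left(H \right)} = 10 H$ ($P{\left(H \right)} = 9 H + H = 10 H$)
$P{\left(\frac{-62 + x{\left(-2 \right)}}{-55 + a{\left(1 \right)}} \right)} + 49908 = 10 \frac{-62 - 12}{-55 + 1} + 49908 = 10 \frac{-62 + \left(-20 + 8\right)}{-54} + 49908 = 10 \left(-62 - 12\right) \left(- \frac{1}{54}\right) + 49908 = 10 \left(\left(-74\right) \left(- \frac{1}{54}\right)\right) + 49908 = 10 \cdot \frac{37}{27} + 49908 = \frac{370}{27} + 49908 = \frac{1347886}{27}$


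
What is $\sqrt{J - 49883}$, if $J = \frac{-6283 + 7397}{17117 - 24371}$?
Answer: $\frac{i \sqrt{72913257794}}{1209} \approx 223.35 i$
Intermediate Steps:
$J = - \frac{557}{3627}$ ($J = \frac{1114}{-7254} = 1114 \left(- \frac{1}{7254}\right) = - \frac{557}{3627} \approx -0.15357$)
$\sqrt{J - 49883} = \sqrt{- \frac{557}{3627} - 49883} = \sqrt{- \frac{180926198}{3627}} = \frac{i \sqrt{72913257794}}{1209}$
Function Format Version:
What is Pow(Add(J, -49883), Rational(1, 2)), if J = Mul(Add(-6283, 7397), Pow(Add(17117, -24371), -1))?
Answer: Mul(Rational(1, 1209), I, Pow(72913257794, Rational(1, 2))) ≈ Mul(223.35, I)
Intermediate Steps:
J = Rational(-557, 3627) (J = Mul(1114, Pow(-7254, -1)) = Mul(1114, Rational(-1, 7254)) = Rational(-557, 3627) ≈ -0.15357)
Pow(Add(J, -49883), Rational(1, 2)) = Pow(Add(Rational(-557, 3627), -49883), Rational(1, 2)) = Pow(Rational(-180926198, 3627), Rational(1, 2)) = Mul(Rational(1, 1209), I, Pow(72913257794, Rational(1, 2)))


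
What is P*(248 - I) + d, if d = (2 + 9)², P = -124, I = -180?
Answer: -52951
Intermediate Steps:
d = 121 (d = 11² = 121)
P*(248 - I) + d = -124*(248 - 1*(-180)) + 121 = -124*(248 + 180) + 121 = -124*428 + 121 = -53072 + 121 = -52951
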